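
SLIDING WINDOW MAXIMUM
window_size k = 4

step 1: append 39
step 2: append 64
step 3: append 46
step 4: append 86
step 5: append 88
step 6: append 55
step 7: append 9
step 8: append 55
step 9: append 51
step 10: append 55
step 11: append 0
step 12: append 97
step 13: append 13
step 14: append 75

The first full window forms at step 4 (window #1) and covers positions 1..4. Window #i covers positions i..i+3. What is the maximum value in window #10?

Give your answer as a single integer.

step 1: append 39 -> window=[39] (not full yet)
step 2: append 64 -> window=[39, 64] (not full yet)
step 3: append 46 -> window=[39, 64, 46] (not full yet)
step 4: append 86 -> window=[39, 64, 46, 86] -> max=86
step 5: append 88 -> window=[64, 46, 86, 88] -> max=88
step 6: append 55 -> window=[46, 86, 88, 55] -> max=88
step 7: append 9 -> window=[86, 88, 55, 9] -> max=88
step 8: append 55 -> window=[88, 55, 9, 55] -> max=88
step 9: append 51 -> window=[55, 9, 55, 51] -> max=55
step 10: append 55 -> window=[9, 55, 51, 55] -> max=55
step 11: append 0 -> window=[55, 51, 55, 0] -> max=55
step 12: append 97 -> window=[51, 55, 0, 97] -> max=97
step 13: append 13 -> window=[55, 0, 97, 13] -> max=97
Window #10 max = 97

Answer: 97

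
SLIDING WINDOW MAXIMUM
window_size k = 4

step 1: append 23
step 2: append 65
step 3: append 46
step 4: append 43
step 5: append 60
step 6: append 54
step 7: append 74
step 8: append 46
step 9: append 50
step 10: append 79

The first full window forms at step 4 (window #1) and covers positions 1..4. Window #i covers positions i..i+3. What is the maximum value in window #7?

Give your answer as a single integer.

Answer: 79

Derivation:
step 1: append 23 -> window=[23] (not full yet)
step 2: append 65 -> window=[23, 65] (not full yet)
step 3: append 46 -> window=[23, 65, 46] (not full yet)
step 4: append 43 -> window=[23, 65, 46, 43] -> max=65
step 5: append 60 -> window=[65, 46, 43, 60] -> max=65
step 6: append 54 -> window=[46, 43, 60, 54] -> max=60
step 7: append 74 -> window=[43, 60, 54, 74] -> max=74
step 8: append 46 -> window=[60, 54, 74, 46] -> max=74
step 9: append 50 -> window=[54, 74, 46, 50] -> max=74
step 10: append 79 -> window=[74, 46, 50, 79] -> max=79
Window #7 max = 79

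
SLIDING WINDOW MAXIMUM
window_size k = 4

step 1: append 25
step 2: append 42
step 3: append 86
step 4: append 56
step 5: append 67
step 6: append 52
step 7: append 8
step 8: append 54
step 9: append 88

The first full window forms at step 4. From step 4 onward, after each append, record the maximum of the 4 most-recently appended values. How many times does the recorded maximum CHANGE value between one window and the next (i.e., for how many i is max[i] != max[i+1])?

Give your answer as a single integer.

Answer: 2

Derivation:
step 1: append 25 -> window=[25] (not full yet)
step 2: append 42 -> window=[25, 42] (not full yet)
step 3: append 86 -> window=[25, 42, 86] (not full yet)
step 4: append 56 -> window=[25, 42, 86, 56] -> max=86
step 5: append 67 -> window=[42, 86, 56, 67] -> max=86
step 6: append 52 -> window=[86, 56, 67, 52] -> max=86
step 7: append 8 -> window=[56, 67, 52, 8] -> max=67
step 8: append 54 -> window=[67, 52, 8, 54] -> max=67
step 9: append 88 -> window=[52, 8, 54, 88] -> max=88
Recorded maximums: 86 86 86 67 67 88
Changes between consecutive maximums: 2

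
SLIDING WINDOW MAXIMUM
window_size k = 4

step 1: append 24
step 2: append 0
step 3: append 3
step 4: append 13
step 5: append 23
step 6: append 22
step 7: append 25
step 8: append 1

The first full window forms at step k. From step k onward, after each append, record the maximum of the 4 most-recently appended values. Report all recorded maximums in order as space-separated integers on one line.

step 1: append 24 -> window=[24] (not full yet)
step 2: append 0 -> window=[24, 0] (not full yet)
step 3: append 3 -> window=[24, 0, 3] (not full yet)
step 4: append 13 -> window=[24, 0, 3, 13] -> max=24
step 5: append 23 -> window=[0, 3, 13, 23] -> max=23
step 6: append 22 -> window=[3, 13, 23, 22] -> max=23
step 7: append 25 -> window=[13, 23, 22, 25] -> max=25
step 8: append 1 -> window=[23, 22, 25, 1] -> max=25

Answer: 24 23 23 25 25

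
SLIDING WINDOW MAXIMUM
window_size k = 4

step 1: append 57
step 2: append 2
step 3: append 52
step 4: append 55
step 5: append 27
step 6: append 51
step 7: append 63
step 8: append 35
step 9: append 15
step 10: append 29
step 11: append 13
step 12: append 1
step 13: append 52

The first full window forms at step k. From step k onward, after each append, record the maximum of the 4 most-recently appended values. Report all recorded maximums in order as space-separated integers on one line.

Answer: 57 55 55 63 63 63 63 35 29 52

Derivation:
step 1: append 57 -> window=[57] (not full yet)
step 2: append 2 -> window=[57, 2] (not full yet)
step 3: append 52 -> window=[57, 2, 52] (not full yet)
step 4: append 55 -> window=[57, 2, 52, 55] -> max=57
step 5: append 27 -> window=[2, 52, 55, 27] -> max=55
step 6: append 51 -> window=[52, 55, 27, 51] -> max=55
step 7: append 63 -> window=[55, 27, 51, 63] -> max=63
step 8: append 35 -> window=[27, 51, 63, 35] -> max=63
step 9: append 15 -> window=[51, 63, 35, 15] -> max=63
step 10: append 29 -> window=[63, 35, 15, 29] -> max=63
step 11: append 13 -> window=[35, 15, 29, 13] -> max=35
step 12: append 1 -> window=[15, 29, 13, 1] -> max=29
step 13: append 52 -> window=[29, 13, 1, 52] -> max=52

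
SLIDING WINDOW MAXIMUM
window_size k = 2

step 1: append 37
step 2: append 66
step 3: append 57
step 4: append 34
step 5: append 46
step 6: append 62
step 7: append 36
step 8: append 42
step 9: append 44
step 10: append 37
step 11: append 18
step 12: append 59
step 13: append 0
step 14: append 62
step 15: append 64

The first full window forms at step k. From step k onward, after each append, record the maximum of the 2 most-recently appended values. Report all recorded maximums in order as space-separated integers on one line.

Answer: 66 66 57 46 62 62 42 44 44 37 59 59 62 64

Derivation:
step 1: append 37 -> window=[37] (not full yet)
step 2: append 66 -> window=[37, 66] -> max=66
step 3: append 57 -> window=[66, 57] -> max=66
step 4: append 34 -> window=[57, 34] -> max=57
step 5: append 46 -> window=[34, 46] -> max=46
step 6: append 62 -> window=[46, 62] -> max=62
step 7: append 36 -> window=[62, 36] -> max=62
step 8: append 42 -> window=[36, 42] -> max=42
step 9: append 44 -> window=[42, 44] -> max=44
step 10: append 37 -> window=[44, 37] -> max=44
step 11: append 18 -> window=[37, 18] -> max=37
step 12: append 59 -> window=[18, 59] -> max=59
step 13: append 0 -> window=[59, 0] -> max=59
step 14: append 62 -> window=[0, 62] -> max=62
step 15: append 64 -> window=[62, 64] -> max=64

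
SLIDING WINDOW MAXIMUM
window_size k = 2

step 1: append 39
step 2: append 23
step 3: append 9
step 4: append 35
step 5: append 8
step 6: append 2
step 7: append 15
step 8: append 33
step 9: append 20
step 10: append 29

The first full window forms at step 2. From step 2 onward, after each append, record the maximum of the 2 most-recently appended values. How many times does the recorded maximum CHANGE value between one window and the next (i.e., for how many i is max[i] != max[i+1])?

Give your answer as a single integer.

step 1: append 39 -> window=[39] (not full yet)
step 2: append 23 -> window=[39, 23] -> max=39
step 3: append 9 -> window=[23, 9] -> max=23
step 4: append 35 -> window=[9, 35] -> max=35
step 5: append 8 -> window=[35, 8] -> max=35
step 6: append 2 -> window=[8, 2] -> max=8
step 7: append 15 -> window=[2, 15] -> max=15
step 8: append 33 -> window=[15, 33] -> max=33
step 9: append 20 -> window=[33, 20] -> max=33
step 10: append 29 -> window=[20, 29] -> max=29
Recorded maximums: 39 23 35 35 8 15 33 33 29
Changes between consecutive maximums: 6

Answer: 6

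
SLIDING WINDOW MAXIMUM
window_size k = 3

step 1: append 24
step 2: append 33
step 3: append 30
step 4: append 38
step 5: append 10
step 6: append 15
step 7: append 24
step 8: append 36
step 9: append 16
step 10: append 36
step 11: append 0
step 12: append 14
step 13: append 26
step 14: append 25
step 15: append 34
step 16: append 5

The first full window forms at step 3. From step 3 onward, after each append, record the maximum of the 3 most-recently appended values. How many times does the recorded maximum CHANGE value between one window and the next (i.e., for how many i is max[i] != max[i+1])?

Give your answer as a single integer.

step 1: append 24 -> window=[24] (not full yet)
step 2: append 33 -> window=[24, 33] (not full yet)
step 3: append 30 -> window=[24, 33, 30] -> max=33
step 4: append 38 -> window=[33, 30, 38] -> max=38
step 5: append 10 -> window=[30, 38, 10] -> max=38
step 6: append 15 -> window=[38, 10, 15] -> max=38
step 7: append 24 -> window=[10, 15, 24] -> max=24
step 8: append 36 -> window=[15, 24, 36] -> max=36
step 9: append 16 -> window=[24, 36, 16] -> max=36
step 10: append 36 -> window=[36, 16, 36] -> max=36
step 11: append 0 -> window=[16, 36, 0] -> max=36
step 12: append 14 -> window=[36, 0, 14] -> max=36
step 13: append 26 -> window=[0, 14, 26] -> max=26
step 14: append 25 -> window=[14, 26, 25] -> max=26
step 15: append 34 -> window=[26, 25, 34] -> max=34
step 16: append 5 -> window=[25, 34, 5] -> max=34
Recorded maximums: 33 38 38 38 24 36 36 36 36 36 26 26 34 34
Changes between consecutive maximums: 5

Answer: 5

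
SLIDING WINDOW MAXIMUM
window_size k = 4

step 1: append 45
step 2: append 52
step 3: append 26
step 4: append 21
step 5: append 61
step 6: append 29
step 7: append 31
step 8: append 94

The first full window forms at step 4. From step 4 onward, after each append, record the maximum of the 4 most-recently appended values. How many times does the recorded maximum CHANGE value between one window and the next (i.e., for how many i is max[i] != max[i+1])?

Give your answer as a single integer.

Answer: 2

Derivation:
step 1: append 45 -> window=[45] (not full yet)
step 2: append 52 -> window=[45, 52] (not full yet)
step 3: append 26 -> window=[45, 52, 26] (not full yet)
step 4: append 21 -> window=[45, 52, 26, 21] -> max=52
step 5: append 61 -> window=[52, 26, 21, 61] -> max=61
step 6: append 29 -> window=[26, 21, 61, 29] -> max=61
step 7: append 31 -> window=[21, 61, 29, 31] -> max=61
step 8: append 94 -> window=[61, 29, 31, 94] -> max=94
Recorded maximums: 52 61 61 61 94
Changes between consecutive maximums: 2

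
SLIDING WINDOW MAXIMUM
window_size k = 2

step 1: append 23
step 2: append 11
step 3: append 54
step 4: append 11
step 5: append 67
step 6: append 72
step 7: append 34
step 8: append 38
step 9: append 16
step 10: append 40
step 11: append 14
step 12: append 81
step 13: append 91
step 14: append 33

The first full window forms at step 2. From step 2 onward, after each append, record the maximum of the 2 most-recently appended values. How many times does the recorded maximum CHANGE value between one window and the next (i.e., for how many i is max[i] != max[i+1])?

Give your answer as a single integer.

Answer: 7

Derivation:
step 1: append 23 -> window=[23] (not full yet)
step 2: append 11 -> window=[23, 11] -> max=23
step 3: append 54 -> window=[11, 54] -> max=54
step 4: append 11 -> window=[54, 11] -> max=54
step 5: append 67 -> window=[11, 67] -> max=67
step 6: append 72 -> window=[67, 72] -> max=72
step 7: append 34 -> window=[72, 34] -> max=72
step 8: append 38 -> window=[34, 38] -> max=38
step 9: append 16 -> window=[38, 16] -> max=38
step 10: append 40 -> window=[16, 40] -> max=40
step 11: append 14 -> window=[40, 14] -> max=40
step 12: append 81 -> window=[14, 81] -> max=81
step 13: append 91 -> window=[81, 91] -> max=91
step 14: append 33 -> window=[91, 33] -> max=91
Recorded maximums: 23 54 54 67 72 72 38 38 40 40 81 91 91
Changes between consecutive maximums: 7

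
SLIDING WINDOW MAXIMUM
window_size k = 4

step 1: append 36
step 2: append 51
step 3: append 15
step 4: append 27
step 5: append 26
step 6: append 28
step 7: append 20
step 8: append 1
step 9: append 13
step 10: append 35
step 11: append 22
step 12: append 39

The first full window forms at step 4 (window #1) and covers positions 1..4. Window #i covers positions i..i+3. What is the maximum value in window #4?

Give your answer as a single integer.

Answer: 28

Derivation:
step 1: append 36 -> window=[36] (not full yet)
step 2: append 51 -> window=[36, 51] (not full yet)
step 3: append 15 -> window=[36, 51, 15] (not full yet)
step 4: append 27 -> window=[36, 51, 15, 27] -> max=51
step 5: append 26 -> window=[51, 15, 27, 26] -> max=51
step 6: append 28 -> window=[15, 27, 26, 28] -> max=28
step 7: append 20 -> window=[27, 26, 28, 20] -> max=28
Window #4 max = 28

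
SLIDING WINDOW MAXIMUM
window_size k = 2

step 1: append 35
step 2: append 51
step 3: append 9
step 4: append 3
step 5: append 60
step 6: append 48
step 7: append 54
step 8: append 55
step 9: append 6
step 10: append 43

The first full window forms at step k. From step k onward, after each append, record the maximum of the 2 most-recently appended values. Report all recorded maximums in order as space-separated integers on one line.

step 1: append 35 -> window=[35] (not full yet)
step 2: append 51 -> window=[35, 51] -> max=51
step 3: append 9 -> window=[51, 9] -> max=51
step 4: append 3 -> window=[9, 3] -> max=9
step 5: append 60 -> window=[3, 60] -> max=60
step 6: append 48 -> window=[60, 48] -> max=60
step 7: append 54 -> window=[48, 54] -> max=54
step 8: append 55 -> window=[54, 55] -> max=55
step 9: append 6 -> window=[55, 6] -> max=55
step 10: append 43 -> window=[6, 43] -> max=43

Answer: 51 51 9 60 60 54 55 55 43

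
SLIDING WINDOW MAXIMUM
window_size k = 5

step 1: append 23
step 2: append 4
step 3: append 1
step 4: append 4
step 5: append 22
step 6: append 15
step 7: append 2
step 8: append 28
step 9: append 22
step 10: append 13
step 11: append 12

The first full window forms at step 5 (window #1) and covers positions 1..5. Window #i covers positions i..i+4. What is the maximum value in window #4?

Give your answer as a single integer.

step 1: append 23 -> window=[23] (not full yet)
step 2: append 4 -> window=[23, 4] (not full yet)
step 3: append 1 -> window=[23, 4, 1] (not full yet)
step 4: append 4 -> window=[23, 4, 1, 4] (not full yet)
step 5: append 22 -> window=[23, 4, 1, 4, 22] -> max=23
step 6: append 15 -> window=[4, 1, 4, 22, 15] -> max=22
step 7: append 2 -> window=[1, 4, 22, 15, 2] -> max=22
step 8: append 28 -> window=[4, 22, 15, 2, 28] -> max=28
Window #4 max = 28

Answer: 28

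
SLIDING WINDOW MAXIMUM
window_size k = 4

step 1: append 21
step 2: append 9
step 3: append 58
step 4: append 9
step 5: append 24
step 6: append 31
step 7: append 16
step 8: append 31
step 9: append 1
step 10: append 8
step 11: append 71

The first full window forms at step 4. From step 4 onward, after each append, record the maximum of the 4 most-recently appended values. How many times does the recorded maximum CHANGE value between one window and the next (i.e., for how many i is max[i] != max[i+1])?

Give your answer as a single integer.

Answer: 2

Derivation:
step 1: append 21 -> window=[21] (not full yet)
step 2: append 9 -> window=[21, 9] (not full yet)
step 3: append 58 -> window=[21, 9, 58] (not full yet)
step 4: append 9 -> window=[21, 9, 58, 9] -> max=58
step 5: append 24 -> window=[9, 58, 9, 24] -> max=58
step 6: append 31 -> window=[58, 9, 24, 31] -> max=58
step 7: append 16 -> window=[9, 24, 31, 16] -> max=31
step 8: append 31 -> window=[24, 31, 16, 31] -> max=31
step 9: append 1 -> window=[31, 16, 31, 1] -> max=31
step 10: append 8 -> window=[16, 31, 1, 8] -> max=31
step 11: append 71 -> window=[31, 1, 8, 71] -> max=71
Recorded maximums: 58 58 58 31 31 31 31 71
Changes between consecutive maximums: 2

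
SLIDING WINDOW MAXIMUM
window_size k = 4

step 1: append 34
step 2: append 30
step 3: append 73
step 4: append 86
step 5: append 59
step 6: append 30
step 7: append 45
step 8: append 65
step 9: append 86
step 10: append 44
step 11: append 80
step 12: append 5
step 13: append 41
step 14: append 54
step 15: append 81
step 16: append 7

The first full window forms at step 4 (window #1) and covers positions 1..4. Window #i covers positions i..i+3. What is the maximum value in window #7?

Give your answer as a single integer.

step 1: append 34 -> window=[34] (not full yet)
step 2: append 30 -> window=[34, 30] (not full yet)
step 3: append 73 -> window=[34, 30, 73] (not full yet)
step 4: append 86 -> window=[34, 30, 73, 86] -> max=86
step 5: append 59 -> window=[30, 73, 86, 59] -> max=86
step 6: append 30 -> window=[73, 86, 59, 30] -> max=86
step 7: append 45 -> window=[86, 59, 30, 45] -> max=86
step 8: append 65 -> window=[59, 30, 45, 65] -> max=65
step 9: append 86 -> window=[30, 45, 65, 86] -> max=86
step 10: append 44 -> window=[45, 65, 86, 44] -> max=86
Window #7 max = 86

Answer: 86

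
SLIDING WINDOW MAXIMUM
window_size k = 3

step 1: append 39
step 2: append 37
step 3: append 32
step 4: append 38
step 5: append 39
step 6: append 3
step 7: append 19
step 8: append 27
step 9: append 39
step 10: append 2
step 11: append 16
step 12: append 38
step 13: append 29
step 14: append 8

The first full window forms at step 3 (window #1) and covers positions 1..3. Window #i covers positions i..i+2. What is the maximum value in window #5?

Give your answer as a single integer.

Answer: 39

Derivation:
step 1: append 39 -> window=[39] (not full yet)
step 2: append 37 -> window=[39, 37] (not full yet)
step 3: append 32 -> window=[39, 37, 32] -> max=39
step 4: append 38 -> window=[37, 32, 38] -> max=38
step 5: append 39 -> window=[32, 38, 39] -> max=39
step 6: append 3 -> window=[38, 39, 3] -> max=39
step 7: append 19 -> window=[39, 3, 19] -> max=39
Window #5 max = 39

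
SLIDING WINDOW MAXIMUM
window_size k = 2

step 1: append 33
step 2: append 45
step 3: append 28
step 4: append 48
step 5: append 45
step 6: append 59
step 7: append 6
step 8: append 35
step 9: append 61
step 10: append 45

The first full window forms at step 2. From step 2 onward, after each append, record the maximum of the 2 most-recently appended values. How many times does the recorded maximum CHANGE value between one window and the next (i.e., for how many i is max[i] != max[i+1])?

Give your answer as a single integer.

step 1: append 33 -> window=[33] (not full yet)
step 2: append 45 -> window=[33, 45] -> max=45
step 3: append 28 -> window=[45, 28] -> max=45
step 4: append 48 -> window=[28, 48] -> max=48
step 5: append 45 -> window=[48, 45] -> max=48
step 6: append 59 -> window=[45, 59] -> max=59
step 7: append 6 -> window=[59, 6] -> max=59
step 8: append 35 -> window=[6, 35] -> max=35
step 9: append 61 -> window=[35, 61] -> max=61
step 10: append 45 -> window=[61, 45] -> max=61
Recorded maximums: 45 45 48 48 59 59 35 61 61
Changes between consecutive maximums: 4

Answer: 4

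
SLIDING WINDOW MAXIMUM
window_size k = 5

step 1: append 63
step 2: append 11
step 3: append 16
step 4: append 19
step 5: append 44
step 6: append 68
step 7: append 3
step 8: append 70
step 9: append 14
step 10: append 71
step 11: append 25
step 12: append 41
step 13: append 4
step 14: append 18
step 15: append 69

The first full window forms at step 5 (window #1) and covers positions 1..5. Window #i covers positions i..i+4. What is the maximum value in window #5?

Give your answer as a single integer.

Answer: 70

Derivation:
step 1: append 63 -> window=[63] (not full yet)
step 2: append 11 -> window=[63, 11] (not full yet)
step 3: append 16 -> window=[63, 11, 16] (not full yet)
step 4: append 19 -> window=[63, 11, 16, 19] (not full yet)
step 5: append 44 -> window=[63, 11, 16, 19, 44] -> max=63
step 6: append 68 -> window=[11, 16, 19, 44, 68] -> max=68
step 7: append 3 -> window=[16, 19, 44, 68, 3] -> max=68
step 8: append 70 -> window=[19, 44, 68, 3, 70] -> max=70
step 9: append 14 -> window=[44, 68, 3, 70, 14] -> max=70
Window #5 max = 70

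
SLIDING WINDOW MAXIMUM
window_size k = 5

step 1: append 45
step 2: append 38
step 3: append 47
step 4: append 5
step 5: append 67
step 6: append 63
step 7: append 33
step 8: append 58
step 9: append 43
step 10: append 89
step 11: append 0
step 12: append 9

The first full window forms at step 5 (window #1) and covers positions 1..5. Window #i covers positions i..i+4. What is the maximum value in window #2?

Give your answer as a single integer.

step 1: append 45 -> window=[45] (not full yet)
step 2: append 38 -> window=[45, 38] (not full yet)
step 3: append 47 -> window=[45, 38, 47] (not full yet)
step 4: append 5 -> window=[45, 38, 47, 5] (not full yet)
step 5: append 67 -> window=[45, 38, 47, 5, 67] -> max=67
step 6: append 63 -> window=[38, 47, 5, 67, 63] -> max=67
Window #2 max = 67

Answer: 67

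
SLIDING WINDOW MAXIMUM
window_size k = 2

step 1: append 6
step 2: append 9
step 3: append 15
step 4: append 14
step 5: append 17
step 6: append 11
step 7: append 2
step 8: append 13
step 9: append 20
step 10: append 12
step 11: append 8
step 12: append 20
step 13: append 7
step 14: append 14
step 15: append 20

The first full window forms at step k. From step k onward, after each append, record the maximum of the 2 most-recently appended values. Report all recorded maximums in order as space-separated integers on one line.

step 1: append 6 -> window=[6] (not full yet)
step 2: append 9 -> window=[6, 9] -> max=9
step 3: append 15 -> window=[9, 15] -> max=15
step 4: append 14 -> window=[15, 14] -> max=15
step 5: append 17 -> window=[14, 17] -> max=17
step 6: append 11 -> window=[17, 11] -> max=17
step 7: append 2 -> window=[11, 2] -> max=11
step 8: append 13 -> window=[2, 13] -> max=13
step 9: append 20 -> window=[13, 20] -> max=20
step 10: append 12 -> window=[20, 12] -> max=20
step 11: append 8 -> window=[12, 8] -> max=12
step 12: append 20 -> window=[8, 20] -> max=20
step 13: append 7 -> window=[20, 7] -> max=20
step 14: append 14 -> window=[7, 14] -> max=14
step 15: append 20 -> window=[14, 20] -> max=20

Answer: 9 15 15 17 17 11 13 20 20 12 20 20 14 20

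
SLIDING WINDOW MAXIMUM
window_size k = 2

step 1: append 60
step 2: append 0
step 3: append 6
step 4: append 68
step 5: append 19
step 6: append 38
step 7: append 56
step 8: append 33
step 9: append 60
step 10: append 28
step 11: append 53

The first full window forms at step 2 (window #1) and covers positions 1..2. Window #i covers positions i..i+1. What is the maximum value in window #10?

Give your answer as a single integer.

Answer: 53

Derivation:
step 1: append 60 -> window=[60] (not full yet)
step 2: append 0 -> window=[60, 0] -> max=60
step 3: append 6 -> window=[0, 6] -> max=6
step 4: append 68 -> window=[6, 68] -> max=68
step 5: append 19 -> window=[68, 19] -> max=68
step 6: append 38 -> window=[19, 38] -> max=38
step 7: append 56 -> window=[38, 56] -> max=56
step 8: append 33 -> window=[56, 33] -> max=56
step 9: append 60 -> window=[33, 60] -> max=60
step 10: append 28 -> window=[60, 28] -> max=60
step 11: append 53 -> window=[28, 53] -> max=53
Window #10 max = 53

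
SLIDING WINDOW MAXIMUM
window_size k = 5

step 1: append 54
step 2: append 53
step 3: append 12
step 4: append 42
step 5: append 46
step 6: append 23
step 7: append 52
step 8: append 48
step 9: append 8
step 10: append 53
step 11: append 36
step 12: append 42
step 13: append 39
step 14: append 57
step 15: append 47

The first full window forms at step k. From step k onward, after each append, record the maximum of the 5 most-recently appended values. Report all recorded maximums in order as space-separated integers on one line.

step 1: append 54 -> window=[54] (not full yet)
step 2: append 53 -> window=[54, 53] (not full yet)
step 3: append 12 -> window=[54, 53, 12] (not full yet)
step 4: append 42 -> window=[54, 53, 12, 42] (not full yet)
step 5: append 46 -> window=[54, 53, 12, 42, 46] -> max=54
step 6: append 23 -> window=[53, 12, 42, 46, 23] -> max=53
step 7: append 52 -> window=[12, 42, 46, 23, 52] -> max=52
step 8: append 48 -> window=[42, 46, 23, 52, 48] -> max=52
step 9: append 8 -> window=[46, 23, 52, 48, 8] -> max=52
step 10: append 53 -> window=[23, 52, 48, 8, 53] -> max=53
step 11: append 36 -> window=[52, 48, 8, 53, 36] -> max=53
step 12: append 42 -> window=[48, 8, 53, 36, 42] -> max=53
step 13: append 39 -> window=[8, 53, 36, 42, 39] -> max=53
step 14: append 57 -> window=[53, 36, 42, 39, 57] -> max=57
step 15: append 47 -> window=[36, 42, 39, 57, 47] -> max=57

Answer: 54 53 52 52 52 53 53 53 53 57 57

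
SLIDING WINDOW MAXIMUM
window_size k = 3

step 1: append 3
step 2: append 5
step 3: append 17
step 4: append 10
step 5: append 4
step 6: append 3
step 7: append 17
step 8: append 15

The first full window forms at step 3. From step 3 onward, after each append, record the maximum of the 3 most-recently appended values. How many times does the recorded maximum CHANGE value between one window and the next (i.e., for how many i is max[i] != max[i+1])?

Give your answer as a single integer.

step 1: append 3 -> window=[3] (not full yet)
step 2: append 5 -> window=[3, 5] (not full yet)
step 3: append 17 -> window=[3, 5, 17] -> max=17
step 4: append 10 -> window=[5, 17, 10] -> max=17
step 5: append 4 -> window=[17, 10, 4] -> max=17
step 6: append 3 -> window=[10, 4, 3] -> max=10
step 7: append 17 -> window=[4, 3, 17] -> max=17
step 8: append 15 -> window=[3, 17, 15] -> max=17
Recorded maximums: 17 17 17 10 17 17
Changes between consecutive maximums: 2

Answer: 2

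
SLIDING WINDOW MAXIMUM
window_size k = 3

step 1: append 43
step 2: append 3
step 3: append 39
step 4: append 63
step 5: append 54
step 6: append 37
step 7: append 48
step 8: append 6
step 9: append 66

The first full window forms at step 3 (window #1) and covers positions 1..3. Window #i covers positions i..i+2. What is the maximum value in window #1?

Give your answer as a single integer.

step 1: append 43 -> window=[43] (not full yet)
step 2: append 3 -> window=[43, 3] (not full yet)
step 3: append 39 -> window=[43, 3, 39] -> max=43
Window #1 max = 43

Answer: 43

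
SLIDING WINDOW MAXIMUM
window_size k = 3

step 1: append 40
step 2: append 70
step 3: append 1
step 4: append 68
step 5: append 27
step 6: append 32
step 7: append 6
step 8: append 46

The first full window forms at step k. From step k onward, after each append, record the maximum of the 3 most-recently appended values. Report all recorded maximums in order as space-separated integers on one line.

Answer: 70 70 68 68 32 46

Derivation:
step 1: append 40 -> window=[40] (not full yet)
step 2: append 70 -> window=[40, 70] (not full yet)
step 3: append 1 -> window=[40, 70, 1] -> max=70
step 4: append 68 -> window=[70, 1, 68] -> max=70
step 5: append 27 -> window=[1, 68, 27] -> max=68
step 6: append 32 -> window=[68, 27, 32] -> max=68
step 7: append 6 -> window=[27, 32, 6] -> max=32
step 8: append 46 -> window=[32, 6, 46] -> max=46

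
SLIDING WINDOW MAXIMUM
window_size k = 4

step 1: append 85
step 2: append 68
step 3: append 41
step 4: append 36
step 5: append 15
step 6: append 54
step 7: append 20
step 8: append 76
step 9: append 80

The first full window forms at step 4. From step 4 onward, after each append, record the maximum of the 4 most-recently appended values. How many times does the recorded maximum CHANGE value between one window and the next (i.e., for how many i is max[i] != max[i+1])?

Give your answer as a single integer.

Answer: 4

Derivation:
step 1: append 85 -> window=[85] (not full yet)
step 2: append 68 -> window=[85, 68] (not full yet)
step 3: append 41 -> window=[85, 68, 41] (not full yet)
step 4: append 36 -> window=[85, 68, 41, 36] -> max=85
step 5: append 15 -> window=[68, 41, 36, 15] -> max=68
step 6: append 54 -> window=[41, 36, 15, 54] -> max=54
step 7: append 20 -> window=[36, 15, 54, 20] -> max=54
step 8: append 76 -> window=[15, 54, 20, 76] -> max=76
step 9: append 80 -> window=[54, 20, 76, 80] -> max=80
Recorded maximums: 85 68 54 54 76 80
Changes between consecutive maximums: 4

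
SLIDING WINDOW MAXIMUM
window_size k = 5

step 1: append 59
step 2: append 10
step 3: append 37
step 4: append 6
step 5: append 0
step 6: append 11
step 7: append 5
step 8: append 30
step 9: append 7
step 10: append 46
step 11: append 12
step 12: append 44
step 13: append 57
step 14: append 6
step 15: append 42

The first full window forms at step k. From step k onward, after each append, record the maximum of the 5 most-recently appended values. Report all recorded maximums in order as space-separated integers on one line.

Answer: 59 37 37 30 30 46 46 46 57 57 57

Derivation:
step 1: append 59 -> window=[59] (not full yet)
step 2: append 10 -> window=[59, 10] (not full yet)
step 3: append 37 -> window=[59, 10, 37] (not full yet)
step 4: append 6 -> window=[59, 10, 37, 6] (not full yet)
step 5: append 0 -> window=[59, 10, 37, 6, 0] -> max=59
step 6: append 11 -> window=[10, 37, 6, 0, 11] -> max=37
step 7: append 5 -> window=[37, 6, 0, 11, 5] -> max=37
step 8: append 30 -> window=[6, 0, 11, 5, 30] -> max=30
step 9: append 7 -> window=[0, 11, 5, 30, 7] -> max=30
step 10: append 46 -> window=[11, 5, 30, 7, 46] -> max=46
step 11: append 12 -> window=[5, 30, 7, 46, 12] -> max=46
step 12: append 44 -> window=[30, 7, 46, 12, 44] -> max=46
step 13: append 57 -> window=[7, 46, 12, 44, 57] -> max=57
step 14: append 6 -> window=[46, 12, 44, 57, 6] -> max=57
step 15: append 42 -> window=[12, 44, 57, 6, 42] -> max=57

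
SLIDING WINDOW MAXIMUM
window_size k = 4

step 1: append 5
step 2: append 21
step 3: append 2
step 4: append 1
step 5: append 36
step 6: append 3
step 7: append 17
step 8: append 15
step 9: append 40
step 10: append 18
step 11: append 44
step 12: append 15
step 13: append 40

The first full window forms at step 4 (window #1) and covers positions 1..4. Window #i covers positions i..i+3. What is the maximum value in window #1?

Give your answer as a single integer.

Answer: 21

Derivation:
step 1: append 5 -> window=[5] (not full yet)
step 2: append 21 -> window=[5, 21] (not full yet)
step 3: append 2 -> window=[5, 21, 2] (not full yet)
step 4: append 1 -> window=[5, 21, 2, 1] -> max=21
Window #1 max = 21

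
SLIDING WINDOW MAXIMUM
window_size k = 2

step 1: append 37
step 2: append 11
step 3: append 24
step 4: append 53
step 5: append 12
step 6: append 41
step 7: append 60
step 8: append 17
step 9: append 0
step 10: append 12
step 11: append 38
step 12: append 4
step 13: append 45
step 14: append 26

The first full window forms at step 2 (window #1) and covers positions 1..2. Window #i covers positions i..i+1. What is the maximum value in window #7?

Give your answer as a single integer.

Answer: 60

Derivation:
step 1: append 37 -> window=[37] (not full yet)
step 2: append 11 -> window=[37, 11] -> max=37
step 3: append 24 -> window=[11, 24] -> max=24
step 4: append 53 -> window=[24, 53] -> max=53
step 5: append 12 -> window=[53, 12] -> max=53
step 6: append 41 -> window=[12, 41] -> max=41
step 7: append 60 -> window=[41, 60] -> max=60
step 8: append 17 -> window=[60, 17] -> max=60
Window #7 max = 60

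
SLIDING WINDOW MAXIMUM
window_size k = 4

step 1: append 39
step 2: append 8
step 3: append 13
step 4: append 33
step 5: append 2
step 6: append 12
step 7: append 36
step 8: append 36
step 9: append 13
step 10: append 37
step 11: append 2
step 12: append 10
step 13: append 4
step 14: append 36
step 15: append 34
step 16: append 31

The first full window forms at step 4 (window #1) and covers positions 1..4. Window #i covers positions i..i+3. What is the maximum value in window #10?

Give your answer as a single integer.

step 1: append 39 -> window=[39] (not full yet)
step 2: append 8 -> window=[39, 8] (not full yet)
step 3: append 13 -> window=[39, 8, 13] (not full yet)
step 4: append 33 -> window=[39, 8, 13, 33] -> max=39
step 5: append 2 -> window=[8, 13, 33, 2] -> max=33
step 6: append 12 -> window=[13, 33, 2, 12] -> max=33
step 7: append 36 -> window=[33, 2, 12, 36] -> max=36
step 8: append 36 -> window=[2, 12, 36, 36] -> max=36
step 9: append 13 -> window=[12, 36, 36, 13] -> max=36
step 10: append 37 -> window=[36, 36, 13, 37] -> max=37
step 11: append 2 -> window=[36, 13, 37, 2] -> max=37
step 12: append 10 -> window=[13, 37, 2, 10] -> max=37
step 13: append 4 -> window=[37, 2, 10, 4] -> max=37
Window #10 max = 37

Answer: 37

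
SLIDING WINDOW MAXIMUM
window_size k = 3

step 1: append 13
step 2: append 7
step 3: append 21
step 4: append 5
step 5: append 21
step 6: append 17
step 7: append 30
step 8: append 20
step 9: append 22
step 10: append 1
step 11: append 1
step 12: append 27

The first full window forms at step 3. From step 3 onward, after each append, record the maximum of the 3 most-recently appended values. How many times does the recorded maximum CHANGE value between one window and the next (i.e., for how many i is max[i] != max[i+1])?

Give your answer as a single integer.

Answer: 3

Derivation:
step 1: append 13 -> window=[13] (not full yet)
step 2: append 7 -> window=[13, 7] (not full yet)
step 3: append 21 -> window=[13, 7, 21] -> max=21
step 4: append 5 -> window=[7, 21, 5] -> max=21
step 5: append 21 -> window=[21, 5, 21] -> max=21
step 6: append 17 -> window=[5, 21, 17] -> max=21
step 7: append 30 -> window=[21, 17, 30] -> max=30
step 8: append 20 -> window=[17, 30, 20] -> max=30
step 9: append 22 -> window=[30, 20, 22] -> max=30
step 10: append 1 -> window=[20, 22, 1] -> max=22
step 11: append 1 -> window=[22, 1, 1] -> max=22
step 12: append 27 -> window=[1, 1, 27] -> max=27
Recorded maximums: 21 21 21 21 30 30 30 22 22 27
Changes between consecutive maximums: 3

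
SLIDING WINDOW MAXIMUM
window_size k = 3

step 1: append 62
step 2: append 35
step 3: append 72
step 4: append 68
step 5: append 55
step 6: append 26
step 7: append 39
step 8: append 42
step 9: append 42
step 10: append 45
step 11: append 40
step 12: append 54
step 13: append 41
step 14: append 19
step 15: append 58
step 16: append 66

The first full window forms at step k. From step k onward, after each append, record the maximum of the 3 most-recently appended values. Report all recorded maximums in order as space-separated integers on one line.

Answer: 72 72 72 68 55 42 42 45 45 54 54 54 58 66

Derivation:
step 1: append 62 -> window=[62] (not full yet)
step 2: append 35 -> window=[62, 35] (not full yet)
step 3: append 72 -> window=[62, 35, 72] -> max=72
step 4: append 68 -> window=[35, 72, 68] -> max=72
step 5: append 55 -> window=[72, 68, 55] -> max=72
step 6: append 26 -> window=[68, 55, 26] -> max=68
step 7: append 39 -> window=[55, 26, 39] -> max=55
step 8: append 42 -> window=[26, 39, 42] -> max=42
step 9: append 42 -> window=[39, 42, 42] -> max=42
step 10: append 45 -> window=[42, 42, 45] -> max=45
step 11: append 40 -> window=[42, 45, 40] -> max=45
step 12: append 54 -> window=[45, 40, 54] -> max=54
step 13: append 41 -> window=[40, 54, 41] -> max=54
step 14: append 19 -> window=[54, 41, 19] -> max=54
step 15: append 58 -> window=[41, 19, 58] -> max=58
step 16: append 66 -> window=[19, 58, 66] -> max=66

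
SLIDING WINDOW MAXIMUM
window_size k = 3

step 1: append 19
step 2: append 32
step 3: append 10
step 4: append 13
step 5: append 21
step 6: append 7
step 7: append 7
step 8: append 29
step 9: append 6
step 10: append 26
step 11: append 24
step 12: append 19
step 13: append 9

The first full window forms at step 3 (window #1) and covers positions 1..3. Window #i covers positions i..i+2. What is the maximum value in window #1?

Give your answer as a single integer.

step 1: append 19 -> window=[19] (not full yet)
step 2: append 32 -> window=[19, 32] (not full yet)
step 3: append 10 -> window=[19, 32, 10] -> max=32
Window #1 max = 32

Answer: 32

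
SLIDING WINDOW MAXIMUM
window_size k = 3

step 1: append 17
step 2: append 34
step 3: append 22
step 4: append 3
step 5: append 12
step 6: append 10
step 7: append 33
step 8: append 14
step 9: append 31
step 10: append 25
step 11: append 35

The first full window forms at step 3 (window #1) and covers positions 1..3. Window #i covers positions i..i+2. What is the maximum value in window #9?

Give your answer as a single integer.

step 1: append 17 -> window=[17] (not full yet)
step 2: append 34 -> window=[17, 34] (not full yet)
step 3: append 22 -> window=[17, 34, 22] -> max=34
step 4: append 3 -> window=[34, 22, 3] -> max=34
step 5: append 12 -> window=[22, 3, 12] -> max=22
step 6: append 10 -> window=[3, 12, 10] -> max=12
step 7: append 33 -> window=[12, 10, 33] -> max=33
step 8: append 14 -> window=[10, 33, 14] -> max=33
step 9: append 31 -> window=[33, 14, 31] -> max=33
step 10: append 25 -> window=[14, 31, 25] -> max=31
step 11: append 35 -> window=[31, 25, 35] -> max=35
Window #9 max = 35

Answer: 35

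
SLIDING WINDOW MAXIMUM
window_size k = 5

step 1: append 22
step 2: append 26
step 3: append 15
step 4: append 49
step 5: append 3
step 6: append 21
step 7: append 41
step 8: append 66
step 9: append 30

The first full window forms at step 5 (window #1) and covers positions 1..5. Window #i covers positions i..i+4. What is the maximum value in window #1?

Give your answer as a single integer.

step 1: append 22 -> window=[22] (not full yet)
step 2: append 26 -> window=[22, 26] (not full yet)
step 3: append 15 -> window=[22, 26, 15] (not full yet)
step 4: append 49 -> window=[22, 26, 15, 49] (not full yet)
step 5: append 3 -> window=[22, 26, 15, 49, 3] -> max=49
Window #1 max = 49

Answer: 49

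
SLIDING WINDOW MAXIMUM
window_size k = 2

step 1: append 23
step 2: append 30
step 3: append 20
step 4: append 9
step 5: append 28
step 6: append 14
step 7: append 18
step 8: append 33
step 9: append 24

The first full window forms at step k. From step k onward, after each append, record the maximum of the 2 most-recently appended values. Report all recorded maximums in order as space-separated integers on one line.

Answer: 30 30 20 28 28 18 33 33

Derivation:
step 1: append 23 -> window=[23] (not full yet)
step 2: append 30 -> window=[23, 30] -> max=30
step 3: append 20 -> window=[30, 20] -> max=30
step 4: append 9 -> window=[20, 9] -> max=20
step 5: append 28 -> window=[9, 28] -> max=28
step 6: append 14 -> window=[28, 14] -> max=28
step 7: append 18 -> window=[14, 18] -> max=18
step 8: append 33 -> window=[18, 33] -> max=33
step 9: append 24 -> window=[33, 24] -> max=33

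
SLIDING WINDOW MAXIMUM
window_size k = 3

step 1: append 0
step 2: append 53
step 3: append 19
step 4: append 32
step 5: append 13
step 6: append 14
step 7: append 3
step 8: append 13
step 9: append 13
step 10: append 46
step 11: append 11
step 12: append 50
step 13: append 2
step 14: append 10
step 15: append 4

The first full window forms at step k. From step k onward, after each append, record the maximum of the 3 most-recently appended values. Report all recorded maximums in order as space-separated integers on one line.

step 1: append 0 -> window=[0] (not full yet)
step 2: append 53 -> window=[0, 53] (not full yet)
step 3: append 19 -> window=[0, 53, 19] -> max=53
step 4: append 32 -> window=[53, 19, 32] -> max=53
step 5: append 13 -> window=[19, 32, 13] -> max=32
step 6: append 14 -> window=[32, 13, 14] -> max=32
step 7: append 3 -> window=[13, 14, 3] -> max=14
step 8: append 13 -> window=[14, 3, 13] -> max=14
step 9: append 13 -> window=[3, 13, 13] -> max=13
step 10: append 46 -> window=[13, 13, 46] -> max=46
step 11: append 11 -> window=[13, 46, 11] -> max=46
step 12: append 50 -> window=[46, 11, 50] -> max=50
step 13: append 2 -> window=[11, 50, 2] -> max=50
step 14: append 10 -> window=[50, 2, 10] -> max=50
step 15: append 4 -> window=[2, 10, 4] -> max=10

Answer: 53 53 32 32 14 14 13 46 46 50 50 50 10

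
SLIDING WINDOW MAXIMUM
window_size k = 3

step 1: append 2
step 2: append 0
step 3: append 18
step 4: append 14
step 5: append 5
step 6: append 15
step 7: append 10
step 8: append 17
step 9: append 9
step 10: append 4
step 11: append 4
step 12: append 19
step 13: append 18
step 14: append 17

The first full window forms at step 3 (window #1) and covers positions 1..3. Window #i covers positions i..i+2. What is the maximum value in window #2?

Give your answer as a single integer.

Answer: 18

Derivation:
step 1: append 2 -> window=[2] (not full yet)
step 2: append 0 -> window=[2, 0] (not full yet)
step 3: append 18 -> window=[2, 0, 18] -> max=18
step 4: append 14 -> window=[0, 18, 14] -> max=18
Window #2 max = 18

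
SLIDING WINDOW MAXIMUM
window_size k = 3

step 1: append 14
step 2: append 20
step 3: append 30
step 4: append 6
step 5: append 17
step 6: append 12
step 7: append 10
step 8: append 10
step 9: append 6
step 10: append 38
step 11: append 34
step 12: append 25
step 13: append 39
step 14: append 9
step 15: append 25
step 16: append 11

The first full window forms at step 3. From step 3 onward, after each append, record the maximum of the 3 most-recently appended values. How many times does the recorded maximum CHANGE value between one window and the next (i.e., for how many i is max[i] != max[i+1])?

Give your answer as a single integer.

step 1: append 14 -> window=[14] (not full yet)
step 2: append 20 -> window=[14, 20] (not full yet)
step 3: append 30 -> window=[14, 20, 30] -> max=30
step 4: append 6 -> window=[20, 30, 6] -> max=30
step 5: append 17 -> window=[30, 6, 17] -> max=30
step 6: append 12 -> window=[6, 17, 12] -> max=17
step 7: append 10 -> window=[17, 12, 10] -> max=17
step 8: append 10 -> window=[12, 10, 10] -> max=12
step 9: append 6 -> window=[10, 10, 6] -> max=10
step 10: append 38 -> window=[10, 6, 38] -> max=38
step 11: append 34 -> window=[6, 38, 34] -> max=38
step 12: append 25 -> window=[38, 34, 25] -> max=38
step 13: append 39 -> window=[34, 25, 39] -> max=39
step 14: append 9 -> window=[25, 39, 9] -> max=39
step 15: append 25 -> window=[39, 9, 25] -> max=39
step 16: append 11 -> window=[9, 25, 11] -> max=25
Recorded maximums: 30 30 30 17 17 12 10 38 38 38 39 39 39 25
Changes between consecutive maximums: 6

Answer: 6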